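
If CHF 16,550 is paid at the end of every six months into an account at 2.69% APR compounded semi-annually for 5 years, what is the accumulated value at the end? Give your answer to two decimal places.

CHF 175,884.75

i = 0.0269/2 = 0.01345 per half-year; n = 5·2 = 10.
FV = 16550 × [(1+0.01345)^10 − 1] / 0.01345 = 16550 × 10.627478 = 175,884.7543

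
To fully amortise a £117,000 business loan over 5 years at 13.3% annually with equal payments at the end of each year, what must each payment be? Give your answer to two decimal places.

£33,508.63

Annuity-PV factor = 3.491638; PMT = 117000 / 3.491638 = 33,508.6313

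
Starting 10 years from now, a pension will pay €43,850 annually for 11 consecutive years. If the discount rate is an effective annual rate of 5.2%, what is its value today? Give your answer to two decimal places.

€228,397.80

Value one period before first payment (t=9): 43850 × [1 − (1+0.052)^(−11)] / 0.052 = 43850 × 8.219851 = 360,440.4876
PV₀ = 360,440.4876 / (1+0.052)^9 = 360,440.4876 / 1.578126 = 228,397.7968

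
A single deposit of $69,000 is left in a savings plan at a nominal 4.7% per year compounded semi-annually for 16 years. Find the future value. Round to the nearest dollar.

With 2 periods per year: i = 0.0235, n = 32.
FV = 69,000 × (1 + 0.0235)^32 = 145,097.5885

$145,098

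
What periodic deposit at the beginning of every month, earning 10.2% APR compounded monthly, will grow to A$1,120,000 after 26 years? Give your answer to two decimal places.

With 12 periods per year: i = 0.0085, n = 312.
PMT = 1.12e+06 / ( [(1+0.0085)^312 − 1] / 0.0085 × (1+i) ) = 1.12e+06 / 1545.296428 = 724.7800

A$724.78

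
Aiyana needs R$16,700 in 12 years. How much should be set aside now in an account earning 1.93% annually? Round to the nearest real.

PV = 16,700 / (1 + 0.0193)^12 = 16,700 / 1.257837 = 13,276.7623

R$13,277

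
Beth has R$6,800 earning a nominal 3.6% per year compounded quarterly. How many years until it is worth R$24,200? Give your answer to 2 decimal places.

35.42 years

Periodic rate i = 0.036/4 = 0.009.
n = ln(24200/6800) / ln(1+0.009) = ln(3.55882) / 0.008960 = 141.6815 quarters
= 141.6815/4 years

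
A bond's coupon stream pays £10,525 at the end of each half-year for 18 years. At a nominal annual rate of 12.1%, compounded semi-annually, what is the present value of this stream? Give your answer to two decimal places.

Periodic rate i = 0.121/2 = 0.0605; n = 18 × 2 = 36 periods.
Annuity factor a(36|0.0605) = 14.534305; PV = 10525 × 14.534305 = 152,973.5554

£152,973.56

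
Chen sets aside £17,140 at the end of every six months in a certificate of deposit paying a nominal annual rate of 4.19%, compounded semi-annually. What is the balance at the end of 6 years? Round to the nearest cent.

With 2 periods per year: i = 0.02095, n = 12.
Accumulation factor s(12|0.02095) = 13.483966; FV = 17140 × 13.483966 = 231,115.1848

£231,115.18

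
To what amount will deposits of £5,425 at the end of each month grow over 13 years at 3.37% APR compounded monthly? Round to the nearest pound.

Periodic rate i = 0.0337/12 = 0.00280833; n = 13 × 12 = 156 periods.
Accumulation factor s(156|0.00280833) = 195.421456; FV = 5425 × 195.421456 = 1,060,161.4013

£1,060,161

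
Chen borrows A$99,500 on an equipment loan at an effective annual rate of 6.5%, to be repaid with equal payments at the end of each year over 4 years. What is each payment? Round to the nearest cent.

PMT = 99500 / ( [1 − (1+0.065)^(−4)] / 0.065 ) = 99500 / 3.425799 = 29,044.3227

A$29,044.32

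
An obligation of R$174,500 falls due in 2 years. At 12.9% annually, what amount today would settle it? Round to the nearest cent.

R$136,901.29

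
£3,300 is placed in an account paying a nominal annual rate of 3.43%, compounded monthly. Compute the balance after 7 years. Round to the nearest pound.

Periodic rate i = 0.0343/12 = 0.00285833; n = 7 × 12 = 84 periods.
3,300 × (1+0.00285833)^84 = 3,300 × 1.270941 = 4,194.1050

£4,194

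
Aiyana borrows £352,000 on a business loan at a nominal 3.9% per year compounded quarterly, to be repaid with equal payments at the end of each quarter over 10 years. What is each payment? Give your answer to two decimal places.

£10,669.55

With 4 periods per year: i = 0.00975, n = 40.
PMT = 352000 / ( [1 − (1+0.00975)^(−40)] / 0.00975 ) = 352000 / 32.991074 = 10,669.5527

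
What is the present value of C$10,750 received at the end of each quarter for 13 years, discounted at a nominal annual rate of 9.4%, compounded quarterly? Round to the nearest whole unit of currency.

With 4 periods per year: i = 0.0235, n = 52.
PV = 10750 × [1 − (1+0.0235)^(−52)] / 0.0235 = 10750 × 29.836794 = 320,745.5358

C$320,746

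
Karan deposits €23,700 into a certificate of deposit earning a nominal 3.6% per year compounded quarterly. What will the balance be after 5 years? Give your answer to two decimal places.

Periodic rate i = 0.036/4 = 0.009; n = 5 × 4 = 20 periods.
23,700 × (1+0.009)^20 = 23,700 × 1.196254 = 28,351.2147

€28,351.21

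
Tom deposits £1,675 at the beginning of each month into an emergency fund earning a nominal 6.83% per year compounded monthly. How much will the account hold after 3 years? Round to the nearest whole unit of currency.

£67,092

With 12 periods per year: i = 0.00569167, n = 36.
FV = PMT · [(1+i)^n − 1] / i × (1+i) = 1675 · 40.055009 = 67,092.1399
Payments are at the start of each period, so multiply by (1+i).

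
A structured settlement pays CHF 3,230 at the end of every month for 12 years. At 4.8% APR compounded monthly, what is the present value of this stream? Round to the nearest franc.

CHF 353,048

With 12 periods per year: i = 0.004, n = 144.
PV = 3230 × [1 − (1+0.004)^(−144)] / 0.004 = 3230 × 109.302829 = 353,048.1387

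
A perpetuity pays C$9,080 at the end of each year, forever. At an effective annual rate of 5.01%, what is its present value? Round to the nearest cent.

PV = PMT / i = 9080 / 0.0501 = 181,237.5250

C$181,237.52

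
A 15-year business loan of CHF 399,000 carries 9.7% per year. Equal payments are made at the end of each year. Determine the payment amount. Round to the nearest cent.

PMT = 399000 / ( [1 − (1+0.097)^(−15)] / 0.097 ) = 399000 / 7.738120 = 51,562.9130

CHF 51,562.91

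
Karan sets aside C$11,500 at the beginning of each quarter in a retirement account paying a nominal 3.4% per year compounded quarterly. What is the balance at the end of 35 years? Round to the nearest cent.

C$3,098,089.08

Periodic rate i = 0.034/4 = 0.0085; n = 35 × 4 = 140 periods.
FV = 11500 × [(1+0.0085)^140 − 1] / 0.0085 × (1+i) = 11500 × 269.399051 = 3,098,089.0833
Payments are at the start of each period, so multiply by (1+i).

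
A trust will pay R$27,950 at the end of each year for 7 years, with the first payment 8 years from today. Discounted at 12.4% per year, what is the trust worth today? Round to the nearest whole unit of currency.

Value one period before first payment (t=7): 27950 × [1 − (1+0.124)^(−7)] / 0.124 = 27950 × 4.506449 = 125,955.2499
Discount back 7 years: 125,955.2499 × (1+0.124)^(−7) = 125,955.2499 × 0.441200 = 55,571.4969

R$55,571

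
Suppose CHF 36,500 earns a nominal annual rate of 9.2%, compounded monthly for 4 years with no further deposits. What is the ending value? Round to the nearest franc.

CHF 52,663

i = 0.092/12 = 0.00766667 per month; n = 4·12 = 48.
FV = PV·(1+i)^n = 36,500 × 1.442816 = 52,662.7704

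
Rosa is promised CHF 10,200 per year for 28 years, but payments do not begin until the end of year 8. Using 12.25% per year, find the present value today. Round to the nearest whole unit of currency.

Value one period before first payment (t=7): 10200 × [1 − (1+0.1225)^(−28)] / 0.1225 = 10200 × 7.842161 = 79,990.0423
PV₀ = 79,990.0423 / (1+0.1225)^7 = 79,990.0423 / 2.245455 = 35,623.0810

CHF 35,623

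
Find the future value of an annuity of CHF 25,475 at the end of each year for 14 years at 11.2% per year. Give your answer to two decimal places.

CHF 778,000.92

Accumulation factor s(14|0.112) = 30.539781; FV = 25475 × 30.539781 = 778,000.9238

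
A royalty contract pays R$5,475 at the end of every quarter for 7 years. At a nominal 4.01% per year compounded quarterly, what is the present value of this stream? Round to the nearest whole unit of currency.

i = 0.0401/4 = 0.010025 per quarter; n = 7·4 = 28.
PV = PMT · [1 − (1+i)^(−n)] / i = 5475 · 24.308108 = 133,086.8914

R$133,087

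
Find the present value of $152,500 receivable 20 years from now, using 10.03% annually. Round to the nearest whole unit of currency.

$22,545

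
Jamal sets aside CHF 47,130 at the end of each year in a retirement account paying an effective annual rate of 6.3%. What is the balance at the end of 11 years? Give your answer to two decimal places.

CHF 716,854.76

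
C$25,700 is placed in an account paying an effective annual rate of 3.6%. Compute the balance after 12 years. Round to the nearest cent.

C$39,287.12

FV = 25,700 × (1 + 0.036)^12 = 39,287.1195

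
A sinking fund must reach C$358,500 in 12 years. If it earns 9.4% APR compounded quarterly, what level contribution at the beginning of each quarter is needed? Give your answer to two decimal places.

C$4,016.42

Periodic rate i = 0.094/4 = 0.0235; n = 12 × 4 = 48 periods.
FV-annuity factor × (1+i) = 89.258602; PMT = 358500 / 89.258602 = 4,016.4196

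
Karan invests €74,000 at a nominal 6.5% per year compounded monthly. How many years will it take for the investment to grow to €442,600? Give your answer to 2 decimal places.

27.59 years

Periodic rate i = 0.065/12 = 0.00541667.
(1+i)^n = 442600/74000 = 5.98108, so n = ln 5.98108 / ln 1.00542 = 331.0968 months
= 331.0968/12 years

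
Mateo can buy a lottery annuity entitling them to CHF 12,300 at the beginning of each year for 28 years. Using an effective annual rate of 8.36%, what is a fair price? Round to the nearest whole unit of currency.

CHF 142,593

PV = 12300 × [1 − (1+0.0836)^(−28)] / 0.0836 × (1+i) = 12300 × 11.592951 = 142,593.3023
Payments are at the start of each period, so multiply by (1+i).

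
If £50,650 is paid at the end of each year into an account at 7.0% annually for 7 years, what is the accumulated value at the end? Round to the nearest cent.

FV = PMT · [(1+i)^n − 1] / i = 50650 · 8.654021 = 438,326.1683

£438,326.17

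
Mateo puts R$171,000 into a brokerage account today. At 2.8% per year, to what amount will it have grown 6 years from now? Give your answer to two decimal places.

R$201,815.63

171,000 × (1+0.028)^6 = 171,000 × 1.180208 = 201,815.6302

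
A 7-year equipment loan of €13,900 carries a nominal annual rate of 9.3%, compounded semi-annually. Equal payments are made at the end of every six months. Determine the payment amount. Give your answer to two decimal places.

€1,372.99

Periodic rate i = 0.093/2 = 0.0465; n = 7 × 2 = 14 periods.
Annuity-PV factor = 10.123921; PMT = 13900 / 10.123921 = 1,372.9858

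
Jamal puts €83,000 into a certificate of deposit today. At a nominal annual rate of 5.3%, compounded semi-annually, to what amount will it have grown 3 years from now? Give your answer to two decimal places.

i = 0.053/2 = 0.0265 per half-year; n = 3·2 = 6.
FV = 83,000 × (1 + 0.0265)^6 = 97,102.8137

€97,102.81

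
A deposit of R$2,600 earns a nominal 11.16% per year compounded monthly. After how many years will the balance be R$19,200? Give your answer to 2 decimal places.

Periodic rate i = 0.1116/12 = 0.0093.
(1+i)^n = 19200/2600 = 7.38462, so n = ln 7.38462 / ln 1.0093 = 215.9873 months
= 215.9873/12 years

18.00 years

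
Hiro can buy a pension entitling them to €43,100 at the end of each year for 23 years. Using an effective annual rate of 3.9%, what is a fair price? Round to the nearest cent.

PV = PMT · [1 − (1+i)^(−n)] / i = 43100 · 15.005039 = 646,717.1640

€646,717.16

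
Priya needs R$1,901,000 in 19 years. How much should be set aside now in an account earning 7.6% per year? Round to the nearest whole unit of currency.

PV = 1,901,000 / (1 + 0.076)^19 = 1,901,000 / 4.021917 = 472,660.1208

R$472,660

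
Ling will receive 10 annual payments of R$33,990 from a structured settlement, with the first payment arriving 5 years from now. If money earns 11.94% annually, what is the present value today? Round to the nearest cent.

R$122,614.82

PV at t=4 (ordinary 10-year annuity): 33990 × a(10|0.1194) = 33990 × 5.664127 = 192,523.6909
Discount back 4 years: 192,523.6909 × (1+0.1194)^(−4) = 192,523.6909 × 0.636882 = 122,614.8211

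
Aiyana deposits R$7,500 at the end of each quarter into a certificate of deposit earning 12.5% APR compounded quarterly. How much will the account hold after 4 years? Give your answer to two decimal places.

i = 0.125/4 = 0.03125 per quarter; n = 4·4 = 16.
Accumulation factor s(16|0.03125) = 20.356832; FV = 7500 × 20.356832 = 152,676.2425

R$152,676.24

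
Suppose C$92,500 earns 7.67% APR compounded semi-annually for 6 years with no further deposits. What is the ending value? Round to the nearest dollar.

C$145,300

With 2 periods per year: i = 0.03835, n = 12.
92,500 × (1+0.03835)^12 = 92,500 × 1.570816 = 145,300.4434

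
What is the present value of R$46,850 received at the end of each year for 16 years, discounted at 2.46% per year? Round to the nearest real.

R$613,535

PV = 46850 × [1 − (1+0.0246)^(−16)] / 0.0246 = 46850 × 13.095733 = 613,535.0945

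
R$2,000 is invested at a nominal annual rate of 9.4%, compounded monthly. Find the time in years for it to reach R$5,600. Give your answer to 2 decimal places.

Periodic rate i = 0.094/12 = 0.00783333.
(1+i)^n = 5600/2000 = 2.80000, so n = ln 2.80000 / ln 1.00783 = 131.9549 months
= 131.9549/12 years

11.00 years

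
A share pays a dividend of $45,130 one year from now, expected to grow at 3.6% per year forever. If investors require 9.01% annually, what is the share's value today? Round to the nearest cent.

$834,195.93

PV = D₁/(r − g) = 45130/(0.0901 − 0.036) = 834,195.9335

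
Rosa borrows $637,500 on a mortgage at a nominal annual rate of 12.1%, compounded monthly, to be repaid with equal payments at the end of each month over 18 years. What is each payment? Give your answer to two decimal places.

With 12 periods per year: i = 0.0100833, n = 216.
PMT = 637500 / ( [1 − (1+0.0100833)^(−216)] / 0.0100833 ) = 637500 / 87.817183 = 7,259.3993

$7,259.40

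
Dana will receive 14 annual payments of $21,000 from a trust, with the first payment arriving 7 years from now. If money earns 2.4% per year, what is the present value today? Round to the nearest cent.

$214,427.68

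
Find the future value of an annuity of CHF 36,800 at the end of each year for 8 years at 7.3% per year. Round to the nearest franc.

Accumulation factor s(8|0.073) = 10.371305; FV = 36800 × 10.371305 = 381,664.0151

CHF 381,664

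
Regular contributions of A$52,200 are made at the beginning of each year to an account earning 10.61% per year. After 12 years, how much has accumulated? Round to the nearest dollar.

A$1,280,893

FV = 52200 × [(1+0.1061)^12 − 1] / 0.1061 × (1+i) = 52200 × 24.538173 = 1,280,892.6271
Payments are at the start of each period, so multiply by (1+i).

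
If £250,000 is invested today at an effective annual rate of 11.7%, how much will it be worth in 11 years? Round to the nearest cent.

£844,354.68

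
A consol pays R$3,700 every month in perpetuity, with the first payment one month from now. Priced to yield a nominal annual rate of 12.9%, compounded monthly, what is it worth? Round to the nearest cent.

Periodic rate i = 0.129/12 = 0.01075.
PV = C/r = 3700/0.01075 = 344,186.0465

R$344,186.05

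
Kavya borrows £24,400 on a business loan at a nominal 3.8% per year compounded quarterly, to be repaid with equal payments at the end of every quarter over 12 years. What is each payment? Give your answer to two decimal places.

Periodic rate i = 0.038/4 = 0.0095; n = 12 × 4 = 48 periods.
PMT = 24400 / ( [1 − (1+0.0095)^(−48)] / 0.0095 ) = 24400 / 38.402156 = 635.3810

£635.38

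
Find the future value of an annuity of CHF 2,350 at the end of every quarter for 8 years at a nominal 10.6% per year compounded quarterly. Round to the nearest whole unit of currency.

i = 0.106/4 = 0.0265 per quarter; n = 8·4 = 32.
Accumulation factor s(32|0.0265) = 49.408784; FV = 2350 × 49.408784 = 116,110.6420

CHF 116,111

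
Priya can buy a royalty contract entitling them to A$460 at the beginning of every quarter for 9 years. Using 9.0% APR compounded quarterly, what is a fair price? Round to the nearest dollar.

A$11,521

With 4 periods per year: i = 0.0225, n = 36.
PV = 460 × [1 − (1+0.0225)^(−36)] / 0.0225 × (1+i) = 460 × 25.045796 = 11,521.0661
Payments are at the start of each period, so multiply by (1+i).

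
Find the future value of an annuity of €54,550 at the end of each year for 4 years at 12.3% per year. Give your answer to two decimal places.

€261,860.56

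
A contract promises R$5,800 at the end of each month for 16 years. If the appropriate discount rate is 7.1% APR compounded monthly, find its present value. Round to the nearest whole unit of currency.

R$664,457

Periodic rate i = 0.071/12 = 0.00591667; n = 16 × 12 = 192 periods.
PV = 5800 × [1 − (1+0.00591667)^(−192)] / 0.00591667 = 5800 × 114.561543 = 664,456.9504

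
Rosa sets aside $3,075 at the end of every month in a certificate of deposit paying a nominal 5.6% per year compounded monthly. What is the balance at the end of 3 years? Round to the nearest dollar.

i = 0.056/12 = 0.00466667 per month; n = 3·12 = 36.
FV = 3075 × [(1+0.00466667)^36 − 1] / 0.00466667 = 3075 × 39.101663 = 120,237.6138

$120,238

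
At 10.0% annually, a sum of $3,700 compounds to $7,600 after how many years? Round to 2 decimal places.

(1+i)^n = 7600/3700 = 2.05405, so n = ln 2.05405 / ln 1.1 = 7.5523 years

7.55 years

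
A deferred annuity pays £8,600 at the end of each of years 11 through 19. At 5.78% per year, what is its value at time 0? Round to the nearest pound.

Value one period before first payment (t=10): 8600 × [1 − (1+0.0578)^(−9)] / 0.0578 = 8600 × 6.867296 = 59,058.7453
Discount back 10 years: 59,058.7453 × (1+0.0578)^(−10) = 59,058.7453 × 0.570118 = 33,670.4243

£33,670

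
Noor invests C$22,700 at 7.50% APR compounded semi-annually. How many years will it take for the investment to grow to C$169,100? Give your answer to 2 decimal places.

Periodic rate i = 0.075/2 = 0.0375.
(1+i)^n = 169100/22700 = 7.44934, so n = ln 7.44934 / ln 1.0375 = 54.5479 half-years
= 54.5479/2 years

27.27 years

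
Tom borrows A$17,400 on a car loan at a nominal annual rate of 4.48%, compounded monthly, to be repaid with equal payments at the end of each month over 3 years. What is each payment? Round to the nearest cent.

Periodic rate i = 0.0448/12 = 0.00373333; n = 3 × 12 = 36 periods.
Annuity-PV factor = 33.627024; PMT = 17400 / 33.627024 = 517.4410

A$517.44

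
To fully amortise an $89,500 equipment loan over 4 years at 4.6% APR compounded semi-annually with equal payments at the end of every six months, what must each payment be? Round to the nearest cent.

$12,376.11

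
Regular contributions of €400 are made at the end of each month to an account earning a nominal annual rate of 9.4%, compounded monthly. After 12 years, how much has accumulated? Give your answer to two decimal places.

Periodic rate i = 0.094/12 = 0.00783333; n = 12 × 12 = 144 periods.
FV = PMT · [(1+i)^n − 1] / i = 400 · 265.011415 = 106,004.5659

€106,004.57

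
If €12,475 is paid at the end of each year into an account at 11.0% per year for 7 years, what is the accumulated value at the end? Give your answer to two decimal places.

€122,046.34

FV = 12475 × [(1+0.11)^7 − 1] / 0.11 = 12475 × 9.783274 = 122,046.3446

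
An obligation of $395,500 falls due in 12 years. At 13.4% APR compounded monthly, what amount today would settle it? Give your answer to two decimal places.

$79,922.91

With 12 periods per year: i = 0.0111667, n = 144.
PV = 395,500 / (1 + 0.0111667)^144 = 395,500 / 4.948519 = 79,922.9069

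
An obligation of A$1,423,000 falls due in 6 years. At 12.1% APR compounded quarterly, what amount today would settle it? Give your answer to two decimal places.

With 4 periods per year: i = 0.03025, n = 24.
PV = 1,423,000 / (1 + 0.03025)^24 = 1,423,000 / 2.044669 = 695,956.2564

A$695,956.26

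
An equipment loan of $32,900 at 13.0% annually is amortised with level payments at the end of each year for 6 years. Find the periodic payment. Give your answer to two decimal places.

$8,230.04

Annuity-PV factor = 3.997550; PMT = 32900 / 3.997550 = 8,230.0413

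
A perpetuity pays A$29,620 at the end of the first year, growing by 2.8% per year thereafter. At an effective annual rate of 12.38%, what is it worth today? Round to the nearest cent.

PV = D₁/(r − g) = 29620/(0.1238 − 0.028) = 309,185.8038

A$309,185.80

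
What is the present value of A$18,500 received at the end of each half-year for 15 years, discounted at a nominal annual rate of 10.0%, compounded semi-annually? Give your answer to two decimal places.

A$284,390.34

i = 0.1/2 = 0.05 per half-year; n = 15·2 = 30.
PV = PMT · [1 − (1+i)^(−n)] / i = 18500 · 15.372451 = 284,390.3440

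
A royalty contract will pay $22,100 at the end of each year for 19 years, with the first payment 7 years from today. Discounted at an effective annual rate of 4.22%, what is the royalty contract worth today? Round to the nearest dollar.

$222,332

PV at t=6 (ordinary 19-year annuity): 22100 × a(19|0.0422) = 22100 × 12.891870 = 284,910.3227
PV₀ = 284,910.3227 / (1+0.0422)^6 = 284,910.3227 / 1.281464 = 222,331.8960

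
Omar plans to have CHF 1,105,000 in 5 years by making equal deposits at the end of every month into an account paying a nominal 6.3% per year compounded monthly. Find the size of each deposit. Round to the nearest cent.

CHF 15,715.98

i = 0.063/12 = 0.00525 per month; n = 5·12 = 60.
FV-annuity factor = 70.310608; PMT = 1.105e+06 / 70.310608 = 15,715.9784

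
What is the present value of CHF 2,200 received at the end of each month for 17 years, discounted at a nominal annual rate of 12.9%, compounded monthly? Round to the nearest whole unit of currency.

CHF 181,547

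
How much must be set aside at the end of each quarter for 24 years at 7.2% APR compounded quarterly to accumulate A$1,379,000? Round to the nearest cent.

A$5,463.15

i = 0.072/4 = 0.018 per quarter; n = 24·4 = 96.
PMT = 1.379e+06 / ( [(1+0.018)^96 − 1] / 0.018 ) = 1.379e+06 / 252.418536 = 5,463.1487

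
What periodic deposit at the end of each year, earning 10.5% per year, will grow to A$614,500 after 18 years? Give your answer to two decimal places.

A$12,820.32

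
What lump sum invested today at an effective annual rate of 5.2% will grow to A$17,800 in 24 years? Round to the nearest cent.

PV = 17,800 / (1 + 0.052)^24 = 17,800 / 3.375808 = 5,272.8115

A$5,272.81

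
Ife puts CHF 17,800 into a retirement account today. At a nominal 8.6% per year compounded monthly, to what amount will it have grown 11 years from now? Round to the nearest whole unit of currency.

CHF 45,687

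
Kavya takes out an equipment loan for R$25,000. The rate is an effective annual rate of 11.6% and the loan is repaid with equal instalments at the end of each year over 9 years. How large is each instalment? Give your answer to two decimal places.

Annuity-PV factor = 5.410252; PMT = 25000 / 5.410252 = 4,620.8570

R$4,620.86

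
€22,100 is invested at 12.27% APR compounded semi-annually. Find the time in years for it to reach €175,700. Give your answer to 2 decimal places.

Periodic rate i = 0.1227/2 = 0.06135.
(1+i)^n = 175700/22100 = 7.95023, so n = ln 7.95023 / ln 1.06135 = 34.8193 half-years
= 34.8193/2 years

17.41 years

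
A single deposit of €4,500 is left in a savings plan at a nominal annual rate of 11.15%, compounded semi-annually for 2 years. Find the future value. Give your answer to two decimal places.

With 2 periods per year: i = 0.05575, n = 4.
FV = 4,500 × (1 + 0.05575)^4 = 5,590.5801

€5,590.58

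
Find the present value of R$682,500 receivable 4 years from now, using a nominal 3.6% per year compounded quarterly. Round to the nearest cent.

With 4 periods per year: i = 0.009, n = 16.
PV = 682,500 / (1 + 0.009)^16 = 682,500 / 1.154140 = 591,349.1759

R$591,349.18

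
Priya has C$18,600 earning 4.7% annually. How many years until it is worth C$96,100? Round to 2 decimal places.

(1+i)^n = 96100/18600 = 5.16667, so n = ln 5.16667 / ln 1.047 = 35.7558 years

35.76 years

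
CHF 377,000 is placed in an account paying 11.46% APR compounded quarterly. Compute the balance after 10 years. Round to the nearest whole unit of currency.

Periodic rate i = 0.1146/4 = 0.02865; n = 10 × 4 = 40 periods.
FV = 377,000 × (1 + 0.02865)^40 = 1,166,934.7346

CHF 1,166,935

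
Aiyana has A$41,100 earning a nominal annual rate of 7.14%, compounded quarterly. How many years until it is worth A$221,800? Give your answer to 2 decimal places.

Periodic rate i = 0.0714/4 = 0.01785.
(1+i)^n = 221800/41100 = 5.39659, so n = ln 5.39659 / ln 1.01785 = 95.2812 quarters
= 95.2812/4 years

23.82 years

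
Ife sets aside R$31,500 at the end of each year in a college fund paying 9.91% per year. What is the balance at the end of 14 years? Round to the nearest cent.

FV = PMT · [(1+i)^n − 1] / i = 31500 · 27.792435 = 875,461.6987

R$875,461.70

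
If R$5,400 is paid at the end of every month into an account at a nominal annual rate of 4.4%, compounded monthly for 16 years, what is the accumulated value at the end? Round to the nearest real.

With 12 periods per year: i = 0.00366667, n = 192.
Accumulation factor s(192|0.00366667) = 277.969742; FV = 5400 × 277.969742 = 1,501,036.6042

R$1,501,037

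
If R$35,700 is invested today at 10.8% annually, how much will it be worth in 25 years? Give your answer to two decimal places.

R$463,620.07

FV = PV·(1+i)^n = 35,700 × 12.986557 = 463,620.0676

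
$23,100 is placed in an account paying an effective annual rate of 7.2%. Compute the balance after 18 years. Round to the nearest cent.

$80,745.46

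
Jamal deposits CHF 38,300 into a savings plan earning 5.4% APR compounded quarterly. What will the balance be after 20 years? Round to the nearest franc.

CHF 111,969

i = 0.054/4 = 0.0135 per quarter; n = 20·4 = 80.
FV = PV·(1+i)^n = 38,300 × 2.923481 = 111,969.3137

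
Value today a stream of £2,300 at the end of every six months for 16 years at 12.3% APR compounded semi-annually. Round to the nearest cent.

Periodic rate i = 0.123/2 = 0.0615; n = 16 × 2 = 32 periods.
PV = 2300 × [1 − (1+0.0615)^(−32)] / 0.0615 = 2300 × 13.852005 = 31,859.6112

£31,859.61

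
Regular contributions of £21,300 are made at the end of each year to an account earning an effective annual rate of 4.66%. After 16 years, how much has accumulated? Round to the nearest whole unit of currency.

£490,214

FV = 21300 × [(1+0.0466)^16 − 1] / 0.0466 = 21300 × 23.014729 = 490,213.7345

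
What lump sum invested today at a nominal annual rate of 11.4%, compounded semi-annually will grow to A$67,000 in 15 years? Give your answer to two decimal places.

With 2 periods per year: i = 0.057, n = 30.
Discount factor = (1+0.057)^(−30) = 0.189562; PV = 67,000 × 0.189562 = 12,700.6276

A$12,700.63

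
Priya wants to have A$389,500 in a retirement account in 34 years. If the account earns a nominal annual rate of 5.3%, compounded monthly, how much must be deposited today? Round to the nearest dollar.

i = 0.053/12 = 0.00441667 per month; n = 34·12 = 408.
PV = FV·(1+i)^(−n) = 389,500 × 0.165624 = 64,510.7324

A$64,511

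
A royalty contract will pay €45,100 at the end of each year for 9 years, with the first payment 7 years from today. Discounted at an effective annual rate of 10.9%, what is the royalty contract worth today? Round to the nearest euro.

€134,758

PV at t=6 (ordinary 9-year annuity): 45100 × a(9|0.109) = 45100 × 5.558635 = 250,694.4502
Discount back 6 years: 250,694.4502 × (1+0.109)^(−6) = 250,694.4502 × 0.537540 = 134,758.2749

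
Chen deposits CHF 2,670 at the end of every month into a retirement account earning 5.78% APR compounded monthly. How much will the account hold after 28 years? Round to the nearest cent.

Periodic rate i = 0.0578/12 = 0.00481667; n = 28 × 12 = 336 periods.
FV = PMT · [(1+i)^n − 1] / i = 2670 · 835.733378 = 2,231,408.1198

CHF 2,231,408.12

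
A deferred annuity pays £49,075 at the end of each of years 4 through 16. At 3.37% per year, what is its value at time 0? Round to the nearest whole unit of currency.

£461,523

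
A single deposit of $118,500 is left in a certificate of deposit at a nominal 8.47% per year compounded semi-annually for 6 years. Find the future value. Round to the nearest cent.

With 2 periods per year: i = 0.04235, n = 12.
FV = PV·(1+i)^n = 118,500 × 1.644988 = 194,931.1295

$194,931.13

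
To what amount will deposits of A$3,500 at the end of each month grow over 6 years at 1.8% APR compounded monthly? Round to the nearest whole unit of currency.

A$265,901

With 12 periods per year: i = 0.0015, n = 72.
FV = PMT · [(1+i)^n − 1] / i = 3500 · 75.971734 = 265,901.0697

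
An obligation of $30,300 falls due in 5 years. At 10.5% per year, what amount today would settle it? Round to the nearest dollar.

PV = FV·(1+i)^(−n) = 30,300 × 0.607000 = 18,392.0966

$18,392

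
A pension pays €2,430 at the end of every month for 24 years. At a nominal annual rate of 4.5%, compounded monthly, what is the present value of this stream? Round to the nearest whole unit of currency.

Periodic rate i = 0.045/12 = 0.00375; n = 24 × 12 = 288 periods.
PV = PMT · [1 − (1+i)^(−n)] / i = 2430 · 175.924751 = 427,497.1438

€427,497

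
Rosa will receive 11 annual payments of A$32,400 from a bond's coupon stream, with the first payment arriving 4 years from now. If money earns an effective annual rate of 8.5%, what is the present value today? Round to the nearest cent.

Value one period before first payment (t=3): 32400 × [1 − (1+0.085)^(−11)] / 0.085 = 32400 × 6.968984 = 225,795.0941
PV₀ = 225,795.0941 / (1+0.085)^3 = 225,795.0941 / 1.277289 = 176,776.8078

A$176,776.81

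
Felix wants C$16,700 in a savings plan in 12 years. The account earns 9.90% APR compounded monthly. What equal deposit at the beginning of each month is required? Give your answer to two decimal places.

C$60.34

i = 0.099/12 = 0.00825 per month; n = 12·12 = 144.
FV-annuity factor × (1+i) = 276.757198; PMT = 16700 / 276.757198 = 60.3417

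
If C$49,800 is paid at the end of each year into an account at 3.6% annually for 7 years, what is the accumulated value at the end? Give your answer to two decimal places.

C$388,590.83

FV = 49800 × [(1+0.036)^7 − 1] / 0.036 = 49800 × 7.803029 = 388,590.8271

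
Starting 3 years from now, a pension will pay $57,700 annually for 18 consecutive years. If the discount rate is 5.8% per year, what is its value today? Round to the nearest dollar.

$566,611

Value one period before first payment (t=2): 57700 × [1 − (1+0.058)^(−18)] / 0.058 = 57700 × 10.992099 = 634,244.1268
PV₀ = 634,244.1268 / (1+0.058)^2 = 634,244.1268 / 1.119364 = 566,611.1531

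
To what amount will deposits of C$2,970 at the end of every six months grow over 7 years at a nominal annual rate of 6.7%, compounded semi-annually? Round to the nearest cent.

Periodic rate i = 0.067/2 = 0.0335; n = 7 × 2 = 14 periods.
FV = PMT · [(1+i)^n − 1] / i = 2970 · 17.497285 = 51,966.9367

C$51,966.94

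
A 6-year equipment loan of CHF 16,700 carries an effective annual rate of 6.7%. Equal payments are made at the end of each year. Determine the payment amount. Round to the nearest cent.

PMT = 16700 / ( [1 − (1+0.067)^(−6)] / 0.067 ) = 16700 / 4.811007 = 3,471.2069

CHF 3,471.21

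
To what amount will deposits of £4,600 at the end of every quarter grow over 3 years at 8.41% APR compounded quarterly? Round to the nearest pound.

With 4 periods per year: i = 0.021025, n = 12.
FV = 4600 × [(1+0.021025)^12 − 1] / 0.021025 = 4600 × 13.489660 = 62,052.4376

£62,052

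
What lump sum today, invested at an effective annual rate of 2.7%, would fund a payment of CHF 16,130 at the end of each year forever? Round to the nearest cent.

CHF 597,407.41

PV = C/r = 16130/0.027 = 597,407.4074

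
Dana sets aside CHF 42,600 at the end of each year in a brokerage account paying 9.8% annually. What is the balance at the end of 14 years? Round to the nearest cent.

CHF 1,174,529.32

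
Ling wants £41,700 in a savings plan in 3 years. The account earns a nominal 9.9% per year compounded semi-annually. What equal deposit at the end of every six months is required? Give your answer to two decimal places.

£6,138.35

Periodic rate i = 0.099/2 = 0.0495; n = 3 × 2 = 6 periods.
PMT = 41700 / ( [(1+0.0495)^6 − 1] / 0.0495 ) = 41700 / 6.793361 = 6,138.3463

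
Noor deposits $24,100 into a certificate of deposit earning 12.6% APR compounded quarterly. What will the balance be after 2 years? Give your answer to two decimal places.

With 4 periods per year: i = 0.0315, n = 8.
FV = PV·(1+i)^n = 24,100 × 1.281604 = 30,886.6567

$30,886.66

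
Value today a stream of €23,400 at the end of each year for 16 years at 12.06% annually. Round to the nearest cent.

€162,649.44

PV = 23400 × [1 − (1+0.1206)^(−16)] / 0.1206 = 23400 × 6.950831 = 162,649.4374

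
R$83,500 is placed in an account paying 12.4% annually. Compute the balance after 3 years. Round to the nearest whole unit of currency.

R$118,573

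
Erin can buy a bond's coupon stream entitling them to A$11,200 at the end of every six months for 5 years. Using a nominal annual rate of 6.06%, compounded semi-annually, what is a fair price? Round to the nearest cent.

i = 0.0606/2 = 0.0303 per half-year; n = 5·2 = 10.
Annuity factor a(10|0.0303) = 8.517158; PV = 11200 × 8.517158 = 95,392.1673

A$95,392.17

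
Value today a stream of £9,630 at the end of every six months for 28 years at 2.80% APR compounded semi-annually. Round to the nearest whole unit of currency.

£372,086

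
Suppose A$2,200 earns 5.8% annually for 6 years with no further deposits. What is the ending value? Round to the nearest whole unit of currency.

A$3,086

FV = 2,200 × (1 + 0.058)^6 = 3,085.5791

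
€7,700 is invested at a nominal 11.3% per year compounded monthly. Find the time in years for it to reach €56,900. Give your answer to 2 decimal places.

17.78 years

Periodic rate i = 0.113/12 = 0.00941667.
n = ln(56900/7700) / ln(1+0.00941667) = ln(7.38961) / 0.009373 = 213.3958 months
= 213.3958/12 years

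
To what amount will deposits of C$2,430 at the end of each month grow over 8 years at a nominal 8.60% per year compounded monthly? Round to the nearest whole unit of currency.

C$333,935

With 12 periods per year: i = 0.00716667, n = 96.
FV = 2430 × [(1+0.00716667)^96 − 1] / 0.00716667 = 2430 × 137.421772 = 333,934.9050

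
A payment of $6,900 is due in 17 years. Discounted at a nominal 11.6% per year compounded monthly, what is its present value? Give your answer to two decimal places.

$969.47

i = 0.116/12 = 0.00966667 per month; n = 17·12 = 204.
PV = FV·(1+i)^(−n) = 6,900 × 0.140503 = 969.4676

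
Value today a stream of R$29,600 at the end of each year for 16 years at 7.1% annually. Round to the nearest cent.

PV = PMT · [1 − (1+i)^(−n)] / i = 29600 · 9.384374 = 277,777.4811

R$277,777.48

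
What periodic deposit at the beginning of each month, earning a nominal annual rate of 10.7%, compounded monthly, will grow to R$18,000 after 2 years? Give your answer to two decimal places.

R$669.96

Periodic rate i = 0.107/12 = 0.00891667; n = 2 × 12 = 24 periods.
PMT = 18000 / ( [(1+0.00891667)^24 − 1] / 0.00891667 × (1+i) ) = 18000 / 26.867180 = 669.9624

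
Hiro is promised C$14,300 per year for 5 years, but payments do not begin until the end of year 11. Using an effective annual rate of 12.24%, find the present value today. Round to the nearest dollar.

PV at t=10 (ordinary 5-year annuity): 14300 × a(5|0.1224) = 14300 × 3.583446 = 51,243.2823
PV₀ = 51,243.2823 / (1+0.1224)^10 = 51,243.2823 / 3.173048 = 16,149.5476

C$16,150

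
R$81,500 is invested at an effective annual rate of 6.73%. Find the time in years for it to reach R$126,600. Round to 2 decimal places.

6.76 years

n = ln(126600/81500) / ln(1+0.0673) = ln(1.55337) / 0.065132 = 6.7621 years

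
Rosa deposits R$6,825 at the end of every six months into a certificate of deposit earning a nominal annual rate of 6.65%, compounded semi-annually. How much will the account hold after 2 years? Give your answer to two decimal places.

R$28,692.02

Periodic rate i = 0.0665/2 = 0.03325; n = 2 × 2 = 4 periods.
Accumulation factor s(4|0.03325) = 4.203959; FV = 6825 × 4.203959 = 28,692.0202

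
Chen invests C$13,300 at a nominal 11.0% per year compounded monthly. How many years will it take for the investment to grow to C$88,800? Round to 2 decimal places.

Periodic rate i = 0.11/12 = 0.00916667.
(1+i)^n = 88800/13300 = 6.67669, so n = ln 6.67669 / ln 1.00917 = 208.0703 months
= 208.0703/12 years

17.34 years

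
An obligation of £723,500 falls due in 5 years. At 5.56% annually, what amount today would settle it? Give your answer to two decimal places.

£552,003.24

PV = 723,500 / (1 + 0.0556)^5 = 723,500 / 1.310681 = 552,003.2411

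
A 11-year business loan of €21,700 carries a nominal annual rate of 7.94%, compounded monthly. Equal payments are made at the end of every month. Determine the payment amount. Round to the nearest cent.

€247.01

With 12 periods per year: i = 0.00661667, n = 132.
Annuity-PV factor = 87.849005; PMT = 21700 / 87.849005 = 247.0148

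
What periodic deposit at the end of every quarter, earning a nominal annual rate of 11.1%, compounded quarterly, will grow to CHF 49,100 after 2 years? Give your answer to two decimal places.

CHF 5,565.85

Periodic rate i = 0.111/4 = 0.02775; n = 2 × 4 = 8 periods.
PMT = 49100 / ( [(1+0.02775)^8 − 1] / 0.02775 ) = 49100 / 8.821653 = 5,565.8503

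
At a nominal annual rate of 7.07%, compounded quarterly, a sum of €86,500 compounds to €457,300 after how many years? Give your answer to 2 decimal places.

23.76 years

Periodic rate i = 0.0707/4 = 0.017675.
(1+i)^n = 457300/86500 = 5.28671, so n = ln 5.28671 / ln 1.01768 = 95.0421 quarters
= 95.0421/4 years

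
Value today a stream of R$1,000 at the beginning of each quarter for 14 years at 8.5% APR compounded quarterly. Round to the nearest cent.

R$33,254.89

Periodic rate i = 0.085/4 = 0.02125; n = 14 × 4 = 56 periods.
PV = 1000 × [1 − (1+0.02125)^(−56)] / 0.02125 × (1+i) = 1000 × 33.254886 = 33,254.8861
(annuity-due: payments at period start, so ×(1+i).)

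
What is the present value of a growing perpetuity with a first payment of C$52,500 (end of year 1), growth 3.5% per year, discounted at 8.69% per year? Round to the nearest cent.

C$1,011,560.69

PV = PMT / (i − g) = 52500 / (0.0869 − 0.035) = 52500 / 0.051900 = 1,011,560.6936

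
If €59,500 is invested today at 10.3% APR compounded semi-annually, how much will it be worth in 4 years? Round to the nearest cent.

€88,918.31

i = 0.103/2 = 0.0515 per half-year; n = 4·2 = 8.
59,500 × (1+0.0515)^8 = 59,500 × 1.494425 = 88,918.3063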